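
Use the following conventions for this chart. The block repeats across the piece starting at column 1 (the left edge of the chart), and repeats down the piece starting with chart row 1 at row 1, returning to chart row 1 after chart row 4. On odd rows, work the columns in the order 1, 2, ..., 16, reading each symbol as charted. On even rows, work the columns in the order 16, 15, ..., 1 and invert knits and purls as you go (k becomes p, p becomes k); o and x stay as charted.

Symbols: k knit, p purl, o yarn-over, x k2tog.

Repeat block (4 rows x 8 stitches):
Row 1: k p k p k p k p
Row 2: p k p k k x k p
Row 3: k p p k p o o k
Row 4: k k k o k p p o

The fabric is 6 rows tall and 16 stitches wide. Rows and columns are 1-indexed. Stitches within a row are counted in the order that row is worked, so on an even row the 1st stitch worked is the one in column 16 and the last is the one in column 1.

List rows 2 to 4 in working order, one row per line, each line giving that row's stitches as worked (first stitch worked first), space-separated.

Row 2: chart row 2, WS - tiled (columns 1-16): p k p k k x k p p k p k k x k p; work from column 16 back to 1 with k<->p swapped.
Row 3: chart row 3, RS - tile across columns 1-16 and work as-is.
Row 4: chart row 4, WS - tiled (columns 1-16): k k k o k p p o k k k o k p p o; work from column 16 back to 1 with k<->p swapped.

Rows as worked:
k p x p p k p k k p x p p k p k
k p p k p o o k k p p k p o o k
o k k p o p p p o k k p o p p p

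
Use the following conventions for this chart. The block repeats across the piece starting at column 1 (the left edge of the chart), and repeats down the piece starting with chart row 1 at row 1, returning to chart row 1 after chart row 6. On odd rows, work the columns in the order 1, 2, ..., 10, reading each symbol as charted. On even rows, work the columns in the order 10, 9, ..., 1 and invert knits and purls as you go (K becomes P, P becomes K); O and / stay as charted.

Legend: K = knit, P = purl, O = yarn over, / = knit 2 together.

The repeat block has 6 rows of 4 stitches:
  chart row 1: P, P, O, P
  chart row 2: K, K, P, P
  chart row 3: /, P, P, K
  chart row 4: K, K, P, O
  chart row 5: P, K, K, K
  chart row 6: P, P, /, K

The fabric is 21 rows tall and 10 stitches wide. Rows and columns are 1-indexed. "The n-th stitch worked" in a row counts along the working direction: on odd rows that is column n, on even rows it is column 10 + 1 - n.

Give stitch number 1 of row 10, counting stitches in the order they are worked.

Stitch:
P

Derivation:
For row 10: chart row = ((10-1) mod 6) + 1 = 4; this is a WS (even) row.
Chart row 4 tiled across columns 1-10: K K P O K K P O K K
WS row: flip the tiled sequence (start at column 10) and apply K<->P; O and / stay.
Row 10 as worked: P P O K P P O K P P
Counting 1 along the worked row gives P.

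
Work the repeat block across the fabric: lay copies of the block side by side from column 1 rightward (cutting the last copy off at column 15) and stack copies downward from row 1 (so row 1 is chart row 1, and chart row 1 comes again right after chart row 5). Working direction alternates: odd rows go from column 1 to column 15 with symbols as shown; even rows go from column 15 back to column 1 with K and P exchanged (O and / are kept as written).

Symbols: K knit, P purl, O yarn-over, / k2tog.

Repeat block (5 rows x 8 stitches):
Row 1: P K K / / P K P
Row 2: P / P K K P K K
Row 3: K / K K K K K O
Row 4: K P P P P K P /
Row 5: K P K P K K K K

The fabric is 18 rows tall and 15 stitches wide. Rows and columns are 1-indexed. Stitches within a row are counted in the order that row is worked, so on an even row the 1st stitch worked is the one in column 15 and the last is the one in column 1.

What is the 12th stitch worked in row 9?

== STITCH ==
P

Derivation:
Row 9 uses chart row ((9-1) mod 5)+1 = 4. Row 9 is odd, so RS.
Chart row 4 tiled across columns 1-15: K P P P P K P / K P P P P K P
Right side: take the tiled row as-is (worked left to right from column 1).
Counting 12 along the worked row gives P.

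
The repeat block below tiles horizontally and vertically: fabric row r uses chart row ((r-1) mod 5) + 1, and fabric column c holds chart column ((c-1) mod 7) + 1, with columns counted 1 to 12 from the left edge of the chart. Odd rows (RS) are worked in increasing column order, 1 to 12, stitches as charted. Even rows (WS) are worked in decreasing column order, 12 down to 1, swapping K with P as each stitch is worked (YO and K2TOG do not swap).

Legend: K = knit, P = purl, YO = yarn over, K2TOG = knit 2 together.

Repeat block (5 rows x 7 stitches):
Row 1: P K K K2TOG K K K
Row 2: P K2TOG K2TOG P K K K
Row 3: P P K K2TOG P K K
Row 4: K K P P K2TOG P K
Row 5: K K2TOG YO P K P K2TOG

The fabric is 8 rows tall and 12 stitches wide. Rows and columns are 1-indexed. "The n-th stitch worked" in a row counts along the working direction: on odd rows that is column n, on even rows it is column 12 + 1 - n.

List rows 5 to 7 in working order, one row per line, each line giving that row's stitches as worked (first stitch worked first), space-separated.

Row 5: chart row 5, RS - tile across columns 1-12 and work as-is.
Row 6: chart row 1, WS - tiled (columns 1-12): P K K K2TOG K K K P K K K2TOG K; work from column 12 back to 1 with K<->P swapped.
Row 7: chart row 2, RS - tile across columns 1-12 and work as-is.

Rows as worked:
K K2TOG YO P K P K2TOG K K2TOG YO P K
P K2TOG P P K P P P K2TOG P P K
P K2TOG K2TOG P K K K P K2TOG K2TOG P K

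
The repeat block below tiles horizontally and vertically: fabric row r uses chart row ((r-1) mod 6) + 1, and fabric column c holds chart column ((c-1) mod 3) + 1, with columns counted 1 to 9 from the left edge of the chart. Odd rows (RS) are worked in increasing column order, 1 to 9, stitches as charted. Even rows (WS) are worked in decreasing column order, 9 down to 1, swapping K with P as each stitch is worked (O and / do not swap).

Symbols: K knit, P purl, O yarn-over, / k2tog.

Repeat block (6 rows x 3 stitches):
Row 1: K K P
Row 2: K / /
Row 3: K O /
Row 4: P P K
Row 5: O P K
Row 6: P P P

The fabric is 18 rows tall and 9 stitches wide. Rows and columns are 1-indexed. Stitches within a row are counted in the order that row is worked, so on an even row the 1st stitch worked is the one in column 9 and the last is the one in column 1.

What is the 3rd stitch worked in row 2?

Row 2 uses chart row ((2-1) mod 6)+1 = 2. Row 2 is even, so WS.
Chart row 2 tiled across columns 1-9: K / / K / / K / /
WS row: flip the tiled sequence (start at column 9) and apply K<->P; O and / stay.
Row 2 as worked: / / P / / P / / P
Counting 3 along the worked row gives P.

Stitch:
P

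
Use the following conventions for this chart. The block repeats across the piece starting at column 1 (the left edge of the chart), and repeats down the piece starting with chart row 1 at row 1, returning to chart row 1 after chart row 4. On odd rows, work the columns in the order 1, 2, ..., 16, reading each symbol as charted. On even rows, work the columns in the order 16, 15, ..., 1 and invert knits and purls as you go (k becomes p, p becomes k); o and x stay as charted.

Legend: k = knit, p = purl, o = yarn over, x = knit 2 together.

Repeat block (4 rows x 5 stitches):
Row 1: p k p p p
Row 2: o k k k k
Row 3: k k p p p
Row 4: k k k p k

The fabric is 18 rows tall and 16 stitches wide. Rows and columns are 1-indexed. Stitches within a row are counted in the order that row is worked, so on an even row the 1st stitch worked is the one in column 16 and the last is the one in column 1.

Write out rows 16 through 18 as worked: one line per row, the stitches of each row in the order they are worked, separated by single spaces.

Rows as worked:
p p k p p p p k p p p p k p p p
p k p p p p k p p p p k p p p p
o p p p p o p p p p o p p p p o

Derivation:
Row 16: chart row 4, WS - tiled (columns 1-16): k k k p k k k k p k k k k p k k; work from column 16 back to 1 with k<->p swapped.
Row 17: chart row 1, RS - tile across columns 1-16 and work as-is.
Row 18: chart row 2, WS - tiled (columns 1-16): o k k k k o k k k k o k k k k o; work from column 16 back to 1 with k<->p swapped.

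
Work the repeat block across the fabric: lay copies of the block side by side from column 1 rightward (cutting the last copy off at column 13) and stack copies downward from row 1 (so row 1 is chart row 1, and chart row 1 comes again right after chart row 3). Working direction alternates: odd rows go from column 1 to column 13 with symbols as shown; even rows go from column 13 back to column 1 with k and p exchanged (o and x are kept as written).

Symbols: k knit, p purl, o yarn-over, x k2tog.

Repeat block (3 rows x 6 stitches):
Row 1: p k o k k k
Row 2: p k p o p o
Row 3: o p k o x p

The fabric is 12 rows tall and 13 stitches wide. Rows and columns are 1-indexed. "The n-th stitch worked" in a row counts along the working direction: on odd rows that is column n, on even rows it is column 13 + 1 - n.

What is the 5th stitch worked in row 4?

Row 4 uses chart row ((4-1) mod 3)+1 = 1. Row 4 is even, so WS.
Chart row 1 tiled across columns 1-13: p k o k k k p k o k k k p
Wrong side: read the tiled row from column 13 down to 1 and exchange k with p (leave o, x).
Row 4 as worked: k p p p o p k p p p o p k
Stitch 5 in working order -> o

Stitch:
o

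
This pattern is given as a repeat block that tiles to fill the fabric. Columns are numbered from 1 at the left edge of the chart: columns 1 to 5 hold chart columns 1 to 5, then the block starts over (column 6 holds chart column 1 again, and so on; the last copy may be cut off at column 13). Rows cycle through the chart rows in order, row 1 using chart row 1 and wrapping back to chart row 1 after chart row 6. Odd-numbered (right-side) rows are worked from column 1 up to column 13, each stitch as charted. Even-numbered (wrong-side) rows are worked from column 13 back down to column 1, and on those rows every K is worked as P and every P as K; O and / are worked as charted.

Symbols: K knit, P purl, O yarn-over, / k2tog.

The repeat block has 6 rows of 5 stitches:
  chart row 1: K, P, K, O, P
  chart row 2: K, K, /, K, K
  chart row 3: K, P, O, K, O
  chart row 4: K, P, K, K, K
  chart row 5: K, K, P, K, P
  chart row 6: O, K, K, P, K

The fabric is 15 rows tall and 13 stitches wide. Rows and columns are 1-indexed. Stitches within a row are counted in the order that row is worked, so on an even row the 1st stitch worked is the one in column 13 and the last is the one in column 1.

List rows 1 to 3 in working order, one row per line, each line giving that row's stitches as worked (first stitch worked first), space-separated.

Row 1: chart row 1, RS - tile across columns 1-13 and work as-is.
Row 2: chart row 2, WS - tiled (columns 1-13): K K / K K K K / K K K K /; work from column 13 back to 1 with K<->P swapped.
Row 3: chart row 3, RS - tile across columns 1-13 and work as-is.

== ROWS AS WORKED ==
K P K O P K P K O P K P K
/ P P P P / P P P P / P P
K P O K O K P O K O K P O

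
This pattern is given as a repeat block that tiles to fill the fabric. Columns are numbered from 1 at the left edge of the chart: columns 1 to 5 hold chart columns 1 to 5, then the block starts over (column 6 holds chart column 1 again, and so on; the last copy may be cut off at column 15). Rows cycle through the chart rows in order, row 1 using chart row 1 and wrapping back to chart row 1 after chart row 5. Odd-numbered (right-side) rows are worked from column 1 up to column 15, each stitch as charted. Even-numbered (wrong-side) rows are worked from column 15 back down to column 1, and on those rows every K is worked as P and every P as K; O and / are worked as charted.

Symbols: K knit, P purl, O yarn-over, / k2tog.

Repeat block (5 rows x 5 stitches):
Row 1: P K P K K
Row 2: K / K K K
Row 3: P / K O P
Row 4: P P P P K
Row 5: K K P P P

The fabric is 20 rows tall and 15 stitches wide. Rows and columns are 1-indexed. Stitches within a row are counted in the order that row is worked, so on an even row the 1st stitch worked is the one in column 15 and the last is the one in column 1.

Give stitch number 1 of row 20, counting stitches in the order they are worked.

Row 20: (20-1) mod 5 = 4, so use chart row 5. Even row -> WS.
Chart row 5 tiled across columns 1-15: K K P P P K K P P P K K P P P
WS: work from column 15 back to column 1 (reverse the tiled row), swapping K<->P (O and / unchanged).
Row 20 as worked: K K K P P K K K P P K K K P P
The 1st stitch worked is K.

Result:
K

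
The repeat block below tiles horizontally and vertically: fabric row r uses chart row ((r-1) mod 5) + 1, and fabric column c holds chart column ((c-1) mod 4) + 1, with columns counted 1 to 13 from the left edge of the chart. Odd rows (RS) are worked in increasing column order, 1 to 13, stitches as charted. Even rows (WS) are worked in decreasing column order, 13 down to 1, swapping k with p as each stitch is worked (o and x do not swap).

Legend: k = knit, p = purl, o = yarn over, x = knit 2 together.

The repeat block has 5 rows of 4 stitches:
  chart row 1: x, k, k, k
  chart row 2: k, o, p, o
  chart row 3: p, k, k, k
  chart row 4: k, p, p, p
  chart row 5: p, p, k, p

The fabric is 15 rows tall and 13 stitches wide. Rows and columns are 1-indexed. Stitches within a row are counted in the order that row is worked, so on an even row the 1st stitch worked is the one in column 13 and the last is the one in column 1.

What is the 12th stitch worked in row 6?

Result:
p

Derivation:
Row 6: (6-1) mod 5 = 0, so use chart row 1. Even row -> WS.
Chart row 1 tiled across columns 1-13: x k k k x k k k x k k k x
Wrong side: read the tiled row from column 13 down to 1 and exchange k with p (leave o, x).
Row 6 as worked: x p p p x p p p x p p p x
Stitch 12 in working order -> p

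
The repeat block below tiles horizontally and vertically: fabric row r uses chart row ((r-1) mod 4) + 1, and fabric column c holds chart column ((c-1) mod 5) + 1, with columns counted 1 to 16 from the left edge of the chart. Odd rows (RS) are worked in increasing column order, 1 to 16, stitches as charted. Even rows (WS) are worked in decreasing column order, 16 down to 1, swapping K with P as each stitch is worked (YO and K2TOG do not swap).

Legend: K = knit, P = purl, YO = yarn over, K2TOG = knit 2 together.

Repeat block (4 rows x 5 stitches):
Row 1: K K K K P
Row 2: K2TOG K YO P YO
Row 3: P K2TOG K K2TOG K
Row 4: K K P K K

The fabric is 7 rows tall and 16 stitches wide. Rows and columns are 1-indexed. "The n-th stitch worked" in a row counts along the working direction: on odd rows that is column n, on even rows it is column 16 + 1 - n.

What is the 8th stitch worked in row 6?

Row 6: (6-1) mod 4 = 1, so use chart row 2. Even row -> WS.
Chart row 2 tiled across columns 1-16: K2TOG K YO P YO K2TOG K YO P YO K2TOG K YO P YO K2TOG
WS row: flip the tiled sequence (start at column 16) and apply K<->P; YO and K2TOG stay.
Row 6 as worked: K2TOG YO K YO P K2TOG YO K YO P K2TOG YO K YO P K2TOG
Counting 8 along the worked row gives K.

== STITCH ==
K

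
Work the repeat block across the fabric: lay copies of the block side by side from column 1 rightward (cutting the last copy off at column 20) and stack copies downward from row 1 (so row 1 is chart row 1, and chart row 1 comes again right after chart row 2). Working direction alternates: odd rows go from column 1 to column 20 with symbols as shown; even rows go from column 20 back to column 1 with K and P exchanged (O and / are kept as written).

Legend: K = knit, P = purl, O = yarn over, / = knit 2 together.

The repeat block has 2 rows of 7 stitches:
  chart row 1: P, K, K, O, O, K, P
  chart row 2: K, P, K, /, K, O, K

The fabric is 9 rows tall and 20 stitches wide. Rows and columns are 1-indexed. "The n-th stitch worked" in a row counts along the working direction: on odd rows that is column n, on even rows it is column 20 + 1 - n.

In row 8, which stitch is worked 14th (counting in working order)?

== STITCH ==
P

Derivation:
Row 8 uses chart row ((8-1) mod 2)+1 = 2. Row 8 is even, so WS.
Chart row 2 tiled across columns 1-20: K P K / K O K K P K / K O K K P K / K O
WS row: flip the tiled sequence (start at column 20) and apply K<->P; O and / stay.
Row 8 as worked: O P / P K P P O P / P K P P O P / P K P
The 14th stitch worked is P.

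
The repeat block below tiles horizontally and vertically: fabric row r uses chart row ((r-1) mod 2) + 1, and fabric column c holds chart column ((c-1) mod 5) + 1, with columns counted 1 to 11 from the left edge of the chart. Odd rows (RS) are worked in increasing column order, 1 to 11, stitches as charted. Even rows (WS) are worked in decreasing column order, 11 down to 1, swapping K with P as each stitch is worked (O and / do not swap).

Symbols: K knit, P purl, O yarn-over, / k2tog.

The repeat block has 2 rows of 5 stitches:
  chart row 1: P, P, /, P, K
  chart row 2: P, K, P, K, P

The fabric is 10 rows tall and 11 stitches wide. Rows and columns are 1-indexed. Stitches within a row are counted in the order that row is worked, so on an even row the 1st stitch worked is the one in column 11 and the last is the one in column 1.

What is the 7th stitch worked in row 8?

== STITCH ==
K

Derivation:
Row 8: (8-1) mod 2 = 1, so use chart row 2. Even row -> WS.
Chart row 2 tiled across columns 1-11: P K P K P P K P K P P
WS: work from column 11 back to column 1 (reverse the tiled row), swapping K<->P (O and / unchanged).
Row 8 as worked: K K P K P K K P K P K
Stitch 7 in working order -> K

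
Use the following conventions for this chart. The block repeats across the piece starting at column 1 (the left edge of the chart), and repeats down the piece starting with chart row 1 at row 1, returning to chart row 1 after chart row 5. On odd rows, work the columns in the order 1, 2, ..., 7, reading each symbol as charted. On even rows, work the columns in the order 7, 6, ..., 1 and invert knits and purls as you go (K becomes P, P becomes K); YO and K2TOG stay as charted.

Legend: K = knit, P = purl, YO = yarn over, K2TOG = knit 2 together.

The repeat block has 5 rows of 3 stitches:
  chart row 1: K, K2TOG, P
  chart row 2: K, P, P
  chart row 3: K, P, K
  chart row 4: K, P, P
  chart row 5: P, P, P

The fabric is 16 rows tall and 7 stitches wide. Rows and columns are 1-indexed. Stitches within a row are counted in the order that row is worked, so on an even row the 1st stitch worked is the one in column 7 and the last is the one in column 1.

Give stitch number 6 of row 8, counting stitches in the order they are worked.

== STITCH ==
K

Derivation:
For row 8: chart row = ((8-1) mod 5) + 1 = 3; this is a WS (even) row.
Chart row 3 tiled across columns 1-7: K P K K P K K
WS row: flip the tiled sequence (start at column 7) and apply K<->P; YO and K2TOG stay.
Row 8 as worked: P P K P P K P
Stitch 6 in working order -> K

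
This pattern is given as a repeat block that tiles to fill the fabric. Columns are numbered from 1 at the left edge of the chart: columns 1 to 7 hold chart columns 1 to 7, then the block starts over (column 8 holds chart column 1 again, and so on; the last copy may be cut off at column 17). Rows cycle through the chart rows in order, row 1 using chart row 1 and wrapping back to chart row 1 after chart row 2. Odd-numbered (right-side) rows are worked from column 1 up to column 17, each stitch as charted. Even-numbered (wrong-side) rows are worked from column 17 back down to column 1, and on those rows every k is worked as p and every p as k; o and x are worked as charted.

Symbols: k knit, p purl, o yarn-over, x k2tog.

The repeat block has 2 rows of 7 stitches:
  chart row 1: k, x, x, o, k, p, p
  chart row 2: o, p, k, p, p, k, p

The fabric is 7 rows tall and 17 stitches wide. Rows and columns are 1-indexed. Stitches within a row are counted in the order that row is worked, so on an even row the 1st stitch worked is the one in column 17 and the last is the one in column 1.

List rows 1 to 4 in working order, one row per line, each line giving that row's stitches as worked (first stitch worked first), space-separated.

Result:
k x x o k p p k x x o k p p k x x
p k o k p k k p k o k p k k p k o
k x x o k p p k x x o k p p k x x
p k o k p k k p k o k p k k p k o

Derivation:
Row 1: chart row 1, RS - tile across columns 1-17 and work as-is.
Row 2: chart row 2, WS - tiled (columns 1-17): o p k p p k p o p k p p k p o p k; work from column 17 back to 1 with k<->p swapped.
Row 3: chart row 1, RS - tile across columns 1-17 and work as-is.
Row 4: chart row 2, WS - tiled (columns 1-17): o p k p p k p o p k p p k p o p k; work from column 17 back to 1 with k<->p swapped.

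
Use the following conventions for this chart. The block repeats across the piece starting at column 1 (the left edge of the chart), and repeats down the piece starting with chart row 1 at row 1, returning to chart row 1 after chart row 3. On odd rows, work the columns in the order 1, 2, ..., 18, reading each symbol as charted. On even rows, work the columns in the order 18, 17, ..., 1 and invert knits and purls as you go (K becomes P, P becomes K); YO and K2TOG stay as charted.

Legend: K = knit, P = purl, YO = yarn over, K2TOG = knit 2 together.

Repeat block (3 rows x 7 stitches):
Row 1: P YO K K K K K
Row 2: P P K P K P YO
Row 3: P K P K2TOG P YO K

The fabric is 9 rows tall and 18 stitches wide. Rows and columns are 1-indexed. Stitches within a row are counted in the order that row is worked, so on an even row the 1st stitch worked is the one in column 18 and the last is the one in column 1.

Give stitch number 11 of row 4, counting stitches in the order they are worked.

== STITCH ==
K

Derivation:
Row 4 uses chart row ((4-1) mod 3)+1 = 1. Row 4 is even, so WS.
Chart row 1 tiled across columns 1-18: P YO K K K K K P YO K K K K K P YO K K
Wrong side: read the tiled row from column 18 down to 1 and exchange K with P (leave YO, K2TOG).
Row 4 as worked: P P YO K P P P P P YO K P P P P P YO K
The 11th stitch worked is K.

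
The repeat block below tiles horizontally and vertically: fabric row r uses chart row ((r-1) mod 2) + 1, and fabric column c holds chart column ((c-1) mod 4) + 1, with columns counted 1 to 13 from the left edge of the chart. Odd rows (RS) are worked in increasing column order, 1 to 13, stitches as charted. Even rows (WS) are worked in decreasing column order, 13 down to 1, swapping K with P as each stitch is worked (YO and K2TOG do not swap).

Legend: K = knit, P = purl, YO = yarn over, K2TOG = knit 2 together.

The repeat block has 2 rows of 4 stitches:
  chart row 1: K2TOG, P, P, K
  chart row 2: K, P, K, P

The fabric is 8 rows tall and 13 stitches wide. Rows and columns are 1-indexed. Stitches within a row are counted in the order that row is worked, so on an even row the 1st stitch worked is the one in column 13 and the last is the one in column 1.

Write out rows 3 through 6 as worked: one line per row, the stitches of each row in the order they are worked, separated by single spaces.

== ROWS AS WORKED ==
K2TOG P P K K2TOG P P K K2TOG P P K K2TOG
P K P K P K P K P K P K P
K2TOG P P K K2TOG P P K K2TOG P P K K2TOG
P K P K P K P K P K P K P

Derivation:
Row 3: chart row 1, RS - tile across columns 1-13 and work as-is.
Row 4: chart row 2, WS - tiled (columns 1-13): K P K P K P K P K P K P K; work from column 13 back to 1 with K<->P swapped.
Row 5: chart row 1, RS - tile across columns 1-13 and work as-is.
Row 6: chart row 2, WS - tiled (columns 1-13): K P K P K P K P K P K P K; work from column 13 back to 1 with K<->P swapped.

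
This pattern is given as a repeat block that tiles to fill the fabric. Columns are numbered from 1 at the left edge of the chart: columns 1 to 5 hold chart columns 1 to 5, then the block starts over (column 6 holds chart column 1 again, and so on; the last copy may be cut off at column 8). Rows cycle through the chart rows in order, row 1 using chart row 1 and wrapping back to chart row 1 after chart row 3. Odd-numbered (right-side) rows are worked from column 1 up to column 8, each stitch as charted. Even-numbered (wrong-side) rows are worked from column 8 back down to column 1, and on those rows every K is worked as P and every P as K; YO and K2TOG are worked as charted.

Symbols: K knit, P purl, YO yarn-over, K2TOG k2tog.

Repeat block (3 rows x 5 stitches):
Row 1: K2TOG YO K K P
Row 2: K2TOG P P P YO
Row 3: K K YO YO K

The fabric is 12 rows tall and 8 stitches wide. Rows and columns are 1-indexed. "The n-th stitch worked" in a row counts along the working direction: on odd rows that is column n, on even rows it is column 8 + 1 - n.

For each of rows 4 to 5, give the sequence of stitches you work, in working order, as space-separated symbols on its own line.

Rows as worked:
P YO K2TOG K P P YO K2TOG
K2TOG P P P YO K2TOG P P

Derivation:
Row 4: chart row 1, WS - tiled (columns 1-8): K2TOG YO K K P K2TOG YO K; work from column 8 back to 1 with K<->P swapped.
Row 5: chart row 2, RS - tile across columns 1-8 and work as-is.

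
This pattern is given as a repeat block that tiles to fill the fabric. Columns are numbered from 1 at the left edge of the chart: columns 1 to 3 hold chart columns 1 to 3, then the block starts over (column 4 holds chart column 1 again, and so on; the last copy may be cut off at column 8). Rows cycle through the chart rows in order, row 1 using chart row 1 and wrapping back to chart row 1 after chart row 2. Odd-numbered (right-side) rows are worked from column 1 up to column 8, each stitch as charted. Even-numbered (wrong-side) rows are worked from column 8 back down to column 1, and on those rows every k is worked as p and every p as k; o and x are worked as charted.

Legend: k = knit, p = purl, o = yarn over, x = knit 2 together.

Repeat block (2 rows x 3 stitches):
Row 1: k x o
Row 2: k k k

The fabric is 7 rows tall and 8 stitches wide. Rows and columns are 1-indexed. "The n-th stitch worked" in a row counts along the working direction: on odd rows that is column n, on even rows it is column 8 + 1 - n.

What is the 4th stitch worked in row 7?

Row 7 uses chart row ((7-1) mod 2)+1 = 1. Row 7 is odd, so RS.
Chart row 1 tiled across columns 1-8: k x o k x o k x
RS row: no reversal, no swap; stitch n worked = column n.
The 4th stitch worked is k.

== STITCH ==
k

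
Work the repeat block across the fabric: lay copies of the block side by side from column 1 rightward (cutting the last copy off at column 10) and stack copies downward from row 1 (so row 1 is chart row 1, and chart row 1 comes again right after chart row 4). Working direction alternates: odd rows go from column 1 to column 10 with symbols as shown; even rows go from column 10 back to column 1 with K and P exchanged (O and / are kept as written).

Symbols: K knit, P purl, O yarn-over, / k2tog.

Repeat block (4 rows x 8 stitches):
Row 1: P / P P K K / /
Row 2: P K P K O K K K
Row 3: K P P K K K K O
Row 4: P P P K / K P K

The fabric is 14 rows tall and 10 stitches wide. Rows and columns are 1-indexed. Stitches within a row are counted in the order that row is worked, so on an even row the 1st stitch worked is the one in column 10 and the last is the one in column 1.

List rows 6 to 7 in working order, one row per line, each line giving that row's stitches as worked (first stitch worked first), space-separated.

Row 6: chart row 2, WS - tiled (columns 1-10): P K P K O K K K P K; work from column 10 back to 1 with K<->P swapped.
Row 7: chart row 3, RS - tile across columns 1-10 and work as-is.

== ROWS AS WORKED ==
P K P P P O P K P K
K P P K K K K O K P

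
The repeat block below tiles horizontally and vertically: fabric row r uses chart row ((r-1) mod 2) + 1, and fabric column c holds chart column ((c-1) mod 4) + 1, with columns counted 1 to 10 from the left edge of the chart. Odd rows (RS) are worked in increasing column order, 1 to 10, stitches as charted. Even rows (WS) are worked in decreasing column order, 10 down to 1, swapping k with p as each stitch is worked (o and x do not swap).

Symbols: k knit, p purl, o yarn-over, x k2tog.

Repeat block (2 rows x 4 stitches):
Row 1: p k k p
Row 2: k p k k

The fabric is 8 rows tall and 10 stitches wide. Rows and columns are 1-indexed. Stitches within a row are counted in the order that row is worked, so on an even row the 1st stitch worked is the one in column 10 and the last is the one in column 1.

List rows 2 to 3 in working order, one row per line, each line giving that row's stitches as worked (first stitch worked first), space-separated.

Result:
k p p p k p p p k p
p k k p p k k p p k

Derivation:
Row 2: chart row 2, WS - tiled (columns 1-10): k p k k k p k k k p; work from column 10 back to 1 with k<->p swapped.
Row 3: chart row 1, RS - tile across columns 1-10 and work as-is.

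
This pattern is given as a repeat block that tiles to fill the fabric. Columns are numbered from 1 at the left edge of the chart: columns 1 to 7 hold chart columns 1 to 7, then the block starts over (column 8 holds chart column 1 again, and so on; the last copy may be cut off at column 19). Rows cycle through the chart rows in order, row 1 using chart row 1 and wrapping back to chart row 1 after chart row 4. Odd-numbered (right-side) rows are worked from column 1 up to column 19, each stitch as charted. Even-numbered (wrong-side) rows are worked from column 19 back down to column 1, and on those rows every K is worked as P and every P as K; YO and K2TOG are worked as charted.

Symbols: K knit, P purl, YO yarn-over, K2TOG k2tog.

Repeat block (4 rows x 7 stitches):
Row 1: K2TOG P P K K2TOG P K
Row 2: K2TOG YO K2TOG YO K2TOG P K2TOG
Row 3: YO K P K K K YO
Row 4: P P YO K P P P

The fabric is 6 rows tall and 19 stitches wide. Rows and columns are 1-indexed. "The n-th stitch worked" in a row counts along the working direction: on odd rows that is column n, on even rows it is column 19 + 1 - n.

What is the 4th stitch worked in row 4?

== STITCH ==
K

Derivation:
Row 4: (4-1) mod 4 = 3, so use chart row 4. Even row -> WS.
Chart row 4 tiled across columns 1-19: P P YO K P P P P P YO K P P P P P YO K P
WS: work from column 19 back to column 1 (reverse the tiled row), swapping K<->P (YO and K2TOG unchanged).
Row 4 as worked: K P YO K K K K K P YO K K K K K P YO K K
Counting 4 along the worked row gives K.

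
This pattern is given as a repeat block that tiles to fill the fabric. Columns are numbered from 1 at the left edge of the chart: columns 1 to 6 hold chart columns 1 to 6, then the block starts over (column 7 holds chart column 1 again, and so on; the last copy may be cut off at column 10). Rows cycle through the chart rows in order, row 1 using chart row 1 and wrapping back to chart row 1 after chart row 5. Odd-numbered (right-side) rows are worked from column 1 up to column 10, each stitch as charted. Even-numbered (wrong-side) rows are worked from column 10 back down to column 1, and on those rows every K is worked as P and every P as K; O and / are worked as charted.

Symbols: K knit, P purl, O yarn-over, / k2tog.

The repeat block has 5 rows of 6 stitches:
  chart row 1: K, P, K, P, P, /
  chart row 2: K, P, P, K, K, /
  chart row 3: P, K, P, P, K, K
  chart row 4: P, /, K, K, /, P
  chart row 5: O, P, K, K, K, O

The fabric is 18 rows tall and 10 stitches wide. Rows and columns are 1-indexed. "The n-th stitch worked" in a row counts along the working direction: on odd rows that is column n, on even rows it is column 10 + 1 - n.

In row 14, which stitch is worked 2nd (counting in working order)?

Row 14 uses chart row ((14-1) mod 5)+1 = 4. Row 14 is even, so WS.
Chart row 4 tiled across columns 1-10: P / K K / P P / K K
WS: work from column 10 back to column 1 (reverse the tiled row), swapping K<->P (O and / unchanged).
Row 14 as worked: P P / K K / P P / K
Stitch 2 in working order -> P

Result:
P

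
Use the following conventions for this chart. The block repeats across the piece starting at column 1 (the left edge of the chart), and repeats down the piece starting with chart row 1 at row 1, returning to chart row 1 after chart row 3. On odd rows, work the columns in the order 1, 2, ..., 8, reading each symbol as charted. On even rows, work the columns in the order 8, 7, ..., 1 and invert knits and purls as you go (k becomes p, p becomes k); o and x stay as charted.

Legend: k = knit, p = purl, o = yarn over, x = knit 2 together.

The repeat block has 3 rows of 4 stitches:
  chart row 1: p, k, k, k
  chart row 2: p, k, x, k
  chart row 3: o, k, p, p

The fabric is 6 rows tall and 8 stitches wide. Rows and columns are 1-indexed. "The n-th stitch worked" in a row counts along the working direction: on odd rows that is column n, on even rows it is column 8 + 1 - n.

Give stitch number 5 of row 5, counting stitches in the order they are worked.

Stitch:
p

Derivation:
Row 5 uses chart row ((5-1) mod 3)+1 = 2. Row 5 is odd, so RS.
Chart row 2 tiled across columns 1-8: p k x k p k x k
RS row: no reversal, no swap; stitch n worked = column n.
Counting 5 along the worked row gives p.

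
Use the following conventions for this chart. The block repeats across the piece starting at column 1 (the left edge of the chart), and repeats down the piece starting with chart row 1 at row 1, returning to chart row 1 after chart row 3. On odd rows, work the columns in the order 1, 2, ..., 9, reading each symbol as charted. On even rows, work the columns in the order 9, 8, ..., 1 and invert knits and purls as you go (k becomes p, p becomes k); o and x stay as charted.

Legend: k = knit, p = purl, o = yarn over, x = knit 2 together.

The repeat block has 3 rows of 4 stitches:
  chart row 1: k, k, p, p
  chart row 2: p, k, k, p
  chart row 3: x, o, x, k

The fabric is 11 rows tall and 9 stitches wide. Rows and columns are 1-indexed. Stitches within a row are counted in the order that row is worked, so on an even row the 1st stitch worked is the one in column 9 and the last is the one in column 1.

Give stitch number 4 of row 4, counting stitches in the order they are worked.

Row 4 uses chart row ((4-1) mod 3)+1 = 1. Row 4 is even, so WS.
Chart row 1 tiled across columns 1-9: k k p p k k p p k
WS: work from column 9 back to column 1 (reverse the tiled row), swapping k<->p (o and x unchanged).
Row 4 as worked: p k k p p k k p p
Counting 4 along the worked row gives p.

Result:
p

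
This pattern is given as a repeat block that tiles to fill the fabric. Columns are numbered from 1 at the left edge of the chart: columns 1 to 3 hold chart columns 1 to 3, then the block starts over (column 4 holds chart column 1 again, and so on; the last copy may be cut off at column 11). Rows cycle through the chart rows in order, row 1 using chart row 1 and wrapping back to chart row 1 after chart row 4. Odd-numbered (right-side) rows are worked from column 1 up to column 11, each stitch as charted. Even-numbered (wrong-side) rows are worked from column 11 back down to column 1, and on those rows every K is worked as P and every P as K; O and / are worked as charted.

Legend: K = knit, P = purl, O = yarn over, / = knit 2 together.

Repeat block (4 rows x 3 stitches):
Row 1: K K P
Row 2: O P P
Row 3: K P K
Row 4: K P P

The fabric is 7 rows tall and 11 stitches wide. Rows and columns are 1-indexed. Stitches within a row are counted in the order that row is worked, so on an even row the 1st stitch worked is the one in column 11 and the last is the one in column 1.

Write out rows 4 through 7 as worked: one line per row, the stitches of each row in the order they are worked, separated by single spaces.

Row 4: chart row 4, WS - tiled (columns 1-11): K P P K P P K P P K P; work from column 11 back to 1 with K<->P swapped.
Row 5: chart row 1, RS - tile across columns 1-11 and work as-is.
Row 6: chart row 2, WS - tiled (columns 1-11): O P P O P P O P P O P; work from column 11 back to 1 with K<->P swapped.
Row 7: chart row 3, RS - tile across columns 1-11 and work as-is.

Rows as worked:
K P K K P K K P K K P
K K P K K P K K P K K
K O K K O K K O K K O
K P K K P K K P K K P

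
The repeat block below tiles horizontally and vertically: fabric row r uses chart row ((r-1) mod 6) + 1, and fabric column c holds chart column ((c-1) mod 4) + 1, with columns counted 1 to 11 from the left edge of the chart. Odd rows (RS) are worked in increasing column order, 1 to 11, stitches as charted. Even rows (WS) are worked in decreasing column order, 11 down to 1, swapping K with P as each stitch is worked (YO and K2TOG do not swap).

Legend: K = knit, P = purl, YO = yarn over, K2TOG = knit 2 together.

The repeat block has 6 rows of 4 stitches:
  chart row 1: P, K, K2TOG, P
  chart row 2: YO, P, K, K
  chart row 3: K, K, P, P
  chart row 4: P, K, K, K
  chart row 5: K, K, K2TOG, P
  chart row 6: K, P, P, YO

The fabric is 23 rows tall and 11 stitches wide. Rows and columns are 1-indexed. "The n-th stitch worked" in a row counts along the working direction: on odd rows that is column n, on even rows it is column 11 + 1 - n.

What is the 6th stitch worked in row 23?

== STITCH ==
K

Derivation:
Row 23 uses chart row ((23-1) mod 6)+1 = 5. Row 23 is odd, so RS.
Chart row 5 tiled across columns 1-11: K K K2TOG P K K K2TOG P K K K2TOG
RS row: no reversal, no swap; stitch n worked = column n.
The 6th stitch worked is K.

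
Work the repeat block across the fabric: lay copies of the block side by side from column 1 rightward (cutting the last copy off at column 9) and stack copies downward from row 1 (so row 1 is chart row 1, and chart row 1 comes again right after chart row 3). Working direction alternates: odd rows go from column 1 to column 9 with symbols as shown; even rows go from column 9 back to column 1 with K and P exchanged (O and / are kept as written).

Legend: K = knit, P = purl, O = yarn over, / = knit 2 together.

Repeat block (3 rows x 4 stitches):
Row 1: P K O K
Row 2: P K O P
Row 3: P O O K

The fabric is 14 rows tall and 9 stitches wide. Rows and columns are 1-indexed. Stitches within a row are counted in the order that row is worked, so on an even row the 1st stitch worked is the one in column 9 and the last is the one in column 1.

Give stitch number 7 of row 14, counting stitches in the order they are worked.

Row 14 uses chart row ((14-1) mod 3)+1 = 2. Row 14 is even, so WS.
Chart row 2 tiled across columns 1-9: P K O P P K O P P
WS: work from column 9 back to column 1 (reverse the tiled row), swapping K<->P (O and / unchanged).
Row 14 as worked: K K O P K K O P K
Stitch 7 in working order -> O

Stitch:
O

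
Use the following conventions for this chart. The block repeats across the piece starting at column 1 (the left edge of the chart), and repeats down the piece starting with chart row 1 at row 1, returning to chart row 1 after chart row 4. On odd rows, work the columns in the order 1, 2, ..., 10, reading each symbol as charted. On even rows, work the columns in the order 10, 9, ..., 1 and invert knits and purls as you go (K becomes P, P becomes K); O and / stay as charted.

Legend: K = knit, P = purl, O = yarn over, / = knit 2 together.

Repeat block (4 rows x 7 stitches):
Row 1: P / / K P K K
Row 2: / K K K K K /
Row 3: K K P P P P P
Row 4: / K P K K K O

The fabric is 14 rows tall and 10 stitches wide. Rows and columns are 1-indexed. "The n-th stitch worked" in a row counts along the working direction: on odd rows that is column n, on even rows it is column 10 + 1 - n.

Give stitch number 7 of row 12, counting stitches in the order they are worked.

== STITCH ==
P

Derivation:
Row 12 uses chart row ((12-1) mod 4)+1 = 4. Row 12 is even, so WS.
Chart row 4 tiled across columns 1-10: / K P K K K O / K P
WS: work from column 10 back to column 1 (reverse the tiled row), swapping K<->P (O and / unchanged).
Row 12 as worked: K P / O P P P K P /
Stitch 7 in working order -> P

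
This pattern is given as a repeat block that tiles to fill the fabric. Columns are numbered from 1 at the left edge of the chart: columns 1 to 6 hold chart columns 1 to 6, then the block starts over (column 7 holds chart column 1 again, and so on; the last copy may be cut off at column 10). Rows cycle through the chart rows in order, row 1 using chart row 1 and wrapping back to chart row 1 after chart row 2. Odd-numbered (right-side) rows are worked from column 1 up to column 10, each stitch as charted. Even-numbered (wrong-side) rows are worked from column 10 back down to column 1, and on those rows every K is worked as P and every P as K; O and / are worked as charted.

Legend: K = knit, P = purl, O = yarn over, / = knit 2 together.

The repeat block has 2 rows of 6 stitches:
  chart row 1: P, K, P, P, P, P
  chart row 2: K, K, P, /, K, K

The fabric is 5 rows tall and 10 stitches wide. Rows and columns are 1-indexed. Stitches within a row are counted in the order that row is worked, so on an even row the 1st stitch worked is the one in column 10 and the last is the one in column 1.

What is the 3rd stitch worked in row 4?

Row 4: (4-1) mod 2 = 1, so use chart row 2. Even row -> WS.
Chart row 2 tiled across columns 1-10: K K P / K K K K P /
WS row: flip the tiled sequence (start at column 10) and apply K<->P; O and / stay.
Row 4 as worked: / K P P P P / K P P
Counting 3 along the worked row gives P.

Stitch:
P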